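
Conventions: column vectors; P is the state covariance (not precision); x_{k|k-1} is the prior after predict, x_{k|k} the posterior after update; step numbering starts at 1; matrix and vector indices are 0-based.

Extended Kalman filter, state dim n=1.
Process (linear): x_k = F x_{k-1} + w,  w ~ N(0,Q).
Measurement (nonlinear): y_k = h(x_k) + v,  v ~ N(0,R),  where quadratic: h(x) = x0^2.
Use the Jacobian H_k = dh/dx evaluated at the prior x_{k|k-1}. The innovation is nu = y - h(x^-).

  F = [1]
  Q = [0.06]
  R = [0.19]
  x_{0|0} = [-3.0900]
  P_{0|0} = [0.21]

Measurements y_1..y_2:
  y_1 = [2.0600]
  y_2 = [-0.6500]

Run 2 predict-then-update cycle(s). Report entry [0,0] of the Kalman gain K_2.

step 1: x^-=[-3.0900]  P^-=[0.2700]  H_jac=[-6.1800]  S=[10.5019]  K=[-0.1589]  nu=[-7.4881]  x^+=[-1.9003]  P^+=[0.0049]
step 2: x^-=[-1.9003]  P^-=[0.0649]  H_jac=[-3.8005]  S=[1.1272]  K=[-0.2188]  nu=[-4.2610]  x^+=[-0.9681]  P^+=[0.0109]

K[0,0] = -0.2188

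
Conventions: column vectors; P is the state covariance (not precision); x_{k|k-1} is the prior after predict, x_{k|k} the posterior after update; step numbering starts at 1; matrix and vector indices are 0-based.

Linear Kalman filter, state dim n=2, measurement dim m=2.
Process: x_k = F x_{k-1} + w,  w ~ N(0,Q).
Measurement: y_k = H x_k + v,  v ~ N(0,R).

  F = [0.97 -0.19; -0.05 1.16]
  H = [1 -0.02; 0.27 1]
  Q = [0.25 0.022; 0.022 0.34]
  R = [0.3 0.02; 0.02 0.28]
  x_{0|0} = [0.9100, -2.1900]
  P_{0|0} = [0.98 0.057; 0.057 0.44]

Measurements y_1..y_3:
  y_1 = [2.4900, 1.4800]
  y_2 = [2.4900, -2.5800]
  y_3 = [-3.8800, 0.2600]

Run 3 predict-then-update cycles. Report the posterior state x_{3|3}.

step 1: x^-=[1.2988, -2.5859]  P^-=[1.1670 -0.0578; -0.0578 0.9279]  S=[1.4696 0.2590; 0.2590 1.2617]  K=[0.7874 0.0423; -0.1861 0.7612]  nu=[1.1395, 3.7152]  x^+=[2.3530, 0.0302]  P^+=[0.2363 -0.0362; -0.0362 0.2192]
step 2: x^-=[2.2767, -0.0826]  P^-=[0.4936 -0.0789; -0.0789 0.6398]  S=[0.7970 0.0620; 0.0620 0.9131]  K=[0.6200 0.0175; -0.1686 0.6887]  nu=[0.2117, -3.1121]  x^+=[2.3536, -2.2617]  P^+=[0.1857 -0.0328; -0.0328 0.1983]
step 3: x^-=[2.7127, -2.7413]  P^-=[0.4440 -0.0680; -0.0680 0.6112]  S=[0.7469 0.0600; 0.0600 0.8868]  K=[0.5947 0.0182; -0.1620 0.6794]  nu=[-6.6475, 2.2689]  x^+=[-1.1995, -0.1229]  P^+=[0.1782 -0.0311; -0.0311 0.1954]

x_post = [-1.1995, -0.1229]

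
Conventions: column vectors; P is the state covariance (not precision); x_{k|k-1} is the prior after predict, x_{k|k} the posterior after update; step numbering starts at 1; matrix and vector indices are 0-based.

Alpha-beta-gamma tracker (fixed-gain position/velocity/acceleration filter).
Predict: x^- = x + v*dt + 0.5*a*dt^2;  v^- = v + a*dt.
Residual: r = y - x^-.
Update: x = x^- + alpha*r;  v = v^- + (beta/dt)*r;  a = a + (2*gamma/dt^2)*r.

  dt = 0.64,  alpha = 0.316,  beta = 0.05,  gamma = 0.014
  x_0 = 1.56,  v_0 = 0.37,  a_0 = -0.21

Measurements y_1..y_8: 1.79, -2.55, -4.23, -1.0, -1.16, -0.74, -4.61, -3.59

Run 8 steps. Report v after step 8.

v_post = -2.4426

step 1: x_pred=1.7538  r=0.0362  x^+=1.7652  v^+=0.2384  a^+=-0.2075
step 2: x_pred=1.8753  r=-4.4253  x^+=0.4769  v^+=-0.2401  a^+=-0.5100
step 3: x_pred=0.2188  r=-4.4488  x^+=-1.1870  v^+=-0.9141  a^+=-0.8142
step 4: x_pred=-1.9388  r=0.9388  x^+=-1.6421  v^+=-1.3618  a^+=-0.7500
step 5: x_pred=-2.6673  r=1.5073  x^+=-2.1910  v^+=-1.7240  a^+=-0.6469
step 6: x_pred=-3.4269  r=2.6869  x^+=-2.5778  v^+=-1.9282  a^+=-0.4633
step 7: x_pred=-3.9067  r=-0.7033  x^+=-4.1290  v^+=-2.2796  a^+=-0.5113
step 8: x_pred=-5.6926  r=2.1026  x^+=-5.0282  v^+=-2.4426  a^+=-0.3676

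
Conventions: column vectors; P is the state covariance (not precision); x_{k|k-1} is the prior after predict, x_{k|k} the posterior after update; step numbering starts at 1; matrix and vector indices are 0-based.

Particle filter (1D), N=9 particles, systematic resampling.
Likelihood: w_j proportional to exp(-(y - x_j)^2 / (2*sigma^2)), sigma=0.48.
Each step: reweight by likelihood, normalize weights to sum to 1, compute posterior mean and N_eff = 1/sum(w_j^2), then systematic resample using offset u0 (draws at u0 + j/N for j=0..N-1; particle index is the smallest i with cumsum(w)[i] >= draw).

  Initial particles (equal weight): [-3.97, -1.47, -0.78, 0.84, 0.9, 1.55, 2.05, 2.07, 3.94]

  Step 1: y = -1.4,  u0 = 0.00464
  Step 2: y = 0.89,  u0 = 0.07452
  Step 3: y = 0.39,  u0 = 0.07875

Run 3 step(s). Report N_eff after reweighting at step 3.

step 1: w=[0.0000, 0.6950, 0.3050, 0.0000, 0.0000, 0.0000, 0.0000, 0.0000, 0.0000]  mean=-1.2595  Neff=1.7360  idx=[1, 1, 1, 1, 1, 1, 1, 2, 2]
step 2: w=[0.0012, 0.0012, 0.0012, 0.0012, 0.0012, 0.0012, 0.0012, 0.4958, 0.4958]  mean=-0.7857  Neff=2.0336  idx=[7, 7, 7, 7, 8, 8, 8, 8, 8]
step 3: w=[0.1111, 0.1111, 0.1111, 0.1111, 0.1111, 0.1111, 0.1111, 0.1111, 0.1111]  mean=-0.7800  Neff=9.0000  idx=[0, 1, 2, 3, 4, 5, 6, 7, 8]

N_eff = 9.0000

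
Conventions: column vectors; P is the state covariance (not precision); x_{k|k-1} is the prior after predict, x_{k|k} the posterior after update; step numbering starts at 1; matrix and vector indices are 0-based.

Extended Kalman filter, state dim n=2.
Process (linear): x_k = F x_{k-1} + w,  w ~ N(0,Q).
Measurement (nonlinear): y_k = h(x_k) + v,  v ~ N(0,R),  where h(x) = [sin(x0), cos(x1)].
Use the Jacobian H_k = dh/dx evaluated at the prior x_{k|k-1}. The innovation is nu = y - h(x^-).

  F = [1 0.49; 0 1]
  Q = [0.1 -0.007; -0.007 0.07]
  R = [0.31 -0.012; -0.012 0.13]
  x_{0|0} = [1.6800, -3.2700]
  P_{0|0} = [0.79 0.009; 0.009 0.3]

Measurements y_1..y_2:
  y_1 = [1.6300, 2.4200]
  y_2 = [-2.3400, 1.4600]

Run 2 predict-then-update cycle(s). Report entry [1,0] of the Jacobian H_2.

step 1: x^-=[0.0777, -3.2700]  P^-=[0.9708 0.1490; 0.1490 0.3700]  H_jac=[0.9970 0.0000; 0.0000 -0.1281]  S=[1.2750 -0.0310; -0.0310 0.1361]  K=[0.7600 0.0330; 0.1086 -0.3234]  nu=[1.5524, 3.4118]  x^+=[1.3702, -4.2049]  P^+=[0.2359 0.0377; 0.0377 0.3385]
step 2: x^-=[-0.6902, -4.2049]  P^-=[0.4541 0.1966; 0.1966 0.4085]  H_jac=[0.7711 0.0000; 0.0000 -0.8739]  S=[0.5800 -0.1445; -0.1445 0.4420]  K=[0.5518 -0.2083; 0.0655 -0.7863]  nu=[-1.7033, 1.9460]  x^+=[-2.0355, -5.8466]  P^+=[0.2251 0.0386; 0.0386 0.1179]

H_jac[1,0] = 0.0000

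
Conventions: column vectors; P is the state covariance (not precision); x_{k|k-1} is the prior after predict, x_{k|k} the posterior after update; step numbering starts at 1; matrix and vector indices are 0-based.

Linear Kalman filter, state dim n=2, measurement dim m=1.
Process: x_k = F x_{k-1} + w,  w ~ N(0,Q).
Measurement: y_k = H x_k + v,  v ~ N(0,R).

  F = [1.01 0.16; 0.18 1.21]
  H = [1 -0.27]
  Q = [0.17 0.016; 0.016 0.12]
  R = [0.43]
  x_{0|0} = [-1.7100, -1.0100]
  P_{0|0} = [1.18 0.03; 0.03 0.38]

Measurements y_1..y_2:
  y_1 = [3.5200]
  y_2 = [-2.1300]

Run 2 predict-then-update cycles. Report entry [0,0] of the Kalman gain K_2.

K[0,0] = 0.5770

step 1: x^-=[-1.8887, -1.5299]  P^-=[1.3931 0.3416; 0.3416 0.7277]  S=[1.6917]  K=[0.7690; 0.0858]  nu=[4.9956]  x^+=[1.9529, -1.1013]  P^+=[0.3928 0.2300; 0.2300 0.7152]
step 2: x^-=[1.7962, -0.9810]  P^-=[0.6633 0.5136; 0.5136 1.2800]  S=[0.9093]  K=[0.5770; 0.1847]  nu=[-4.1911]  x^+=[-0.6220, -1.7552]  P^+=[0.3606 0.4167; 0.4167 1.2490]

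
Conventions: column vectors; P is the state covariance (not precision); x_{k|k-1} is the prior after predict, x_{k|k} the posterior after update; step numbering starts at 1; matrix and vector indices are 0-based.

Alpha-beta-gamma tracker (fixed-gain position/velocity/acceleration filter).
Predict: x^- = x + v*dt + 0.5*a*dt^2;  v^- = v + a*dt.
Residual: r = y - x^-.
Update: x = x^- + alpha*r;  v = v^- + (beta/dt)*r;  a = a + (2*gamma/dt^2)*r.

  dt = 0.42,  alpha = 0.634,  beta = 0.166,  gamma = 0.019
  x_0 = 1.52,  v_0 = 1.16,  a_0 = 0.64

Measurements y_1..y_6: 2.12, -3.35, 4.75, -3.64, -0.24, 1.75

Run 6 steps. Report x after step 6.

step 1: x_pred=2.0636  r=0.0564  x^+=2.0994  v^+=1.4511  a^+=0.6521
step 2: x_pred=2.7663  r=-6.1163  x^+=-1.1114  v^+=-0.6924  a^+=-0.6654
step 3: x_pred=-1.4609  r=6.2109  x^+=2.4768  v^+=1.4829  a^+=0.6725
step 4: x_pred=3.1589  r=-6.7989  x^+=-1.1516  v^+=-0.9219  a^+=-0.7921
step 5: x_pred=-1.6086  r=1.3686  x^+=-0.7409  v^+=-0.7136  a^+=-0.4973
step 6: x_pred=-1.0845  r=2.8345  x^+=0.7126  v^+=0.1978  a^+=0.1133

x_post = 0.7126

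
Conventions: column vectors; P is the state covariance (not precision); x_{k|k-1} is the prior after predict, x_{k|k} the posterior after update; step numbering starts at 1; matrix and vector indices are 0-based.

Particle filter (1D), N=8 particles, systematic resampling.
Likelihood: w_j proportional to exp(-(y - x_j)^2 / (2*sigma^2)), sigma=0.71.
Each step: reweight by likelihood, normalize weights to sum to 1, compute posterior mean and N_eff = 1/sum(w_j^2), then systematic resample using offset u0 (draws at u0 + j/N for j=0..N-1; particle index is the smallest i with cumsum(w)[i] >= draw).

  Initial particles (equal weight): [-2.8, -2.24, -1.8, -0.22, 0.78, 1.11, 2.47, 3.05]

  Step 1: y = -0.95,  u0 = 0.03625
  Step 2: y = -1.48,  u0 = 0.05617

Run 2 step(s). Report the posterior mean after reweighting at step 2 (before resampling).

post_mean = -1.5841

step 1: w=[0.0245, 0.1401, 0.3566, 0.4304, 0.0375, 0.0108, 0.0000, 0.0000]  mean=-1.0778  Neff=2.9926  idx=[1, 1, 2, 2, 3, 3, 3, 3]
step 2: w=[0.1499, 0.1499, 0.2401, 0.2401, 0.0550, 0.0550, 0.0550, 0.0550]  mean=-1.5841  Neff=5.8036  idx=[0, 1, 2, 2, 3, 3, 4, 6]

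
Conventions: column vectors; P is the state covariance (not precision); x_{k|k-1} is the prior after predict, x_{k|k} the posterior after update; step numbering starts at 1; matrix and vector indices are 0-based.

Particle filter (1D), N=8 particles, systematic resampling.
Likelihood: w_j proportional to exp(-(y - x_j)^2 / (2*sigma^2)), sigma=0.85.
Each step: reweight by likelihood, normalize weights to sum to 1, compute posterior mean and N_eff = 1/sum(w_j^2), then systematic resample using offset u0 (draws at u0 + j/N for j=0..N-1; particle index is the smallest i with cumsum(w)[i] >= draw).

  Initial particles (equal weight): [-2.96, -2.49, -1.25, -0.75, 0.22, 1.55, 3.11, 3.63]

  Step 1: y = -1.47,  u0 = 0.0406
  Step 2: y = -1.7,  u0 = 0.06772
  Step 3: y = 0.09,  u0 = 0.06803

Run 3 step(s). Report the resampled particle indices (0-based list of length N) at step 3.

step 1: w=[0.0858, 0.1941, 0.3856, 0.2785, 0.0552, 0.0007, 0.0000, 0.0000]  mean=-1.4149  Neff=3.6448  idx=[0, 1, 2, 2, 2, 3, 3, 3]
step 2: w=[0.0641, 0.1249, 0.1673, 0.1673, 0.1673, 0.1030, 0.1030, 0.1030]  mean=-1.3600  Neff=7.3796  idx=[1, 2, 2, 3, 4, 5, 6, 7]
step 3: w=[0.0033, 0.0960, 0.0960, 0.0960, 0.0960, 0.2042, 0.2042, 0.2042]  mean=-0.9478  Neff=6.1739  idx=[1, 2, 4, 5, 5, 6, 7, 7]

resampled_idx = [1, 2, 4, 5, 5, 6, 7, 7]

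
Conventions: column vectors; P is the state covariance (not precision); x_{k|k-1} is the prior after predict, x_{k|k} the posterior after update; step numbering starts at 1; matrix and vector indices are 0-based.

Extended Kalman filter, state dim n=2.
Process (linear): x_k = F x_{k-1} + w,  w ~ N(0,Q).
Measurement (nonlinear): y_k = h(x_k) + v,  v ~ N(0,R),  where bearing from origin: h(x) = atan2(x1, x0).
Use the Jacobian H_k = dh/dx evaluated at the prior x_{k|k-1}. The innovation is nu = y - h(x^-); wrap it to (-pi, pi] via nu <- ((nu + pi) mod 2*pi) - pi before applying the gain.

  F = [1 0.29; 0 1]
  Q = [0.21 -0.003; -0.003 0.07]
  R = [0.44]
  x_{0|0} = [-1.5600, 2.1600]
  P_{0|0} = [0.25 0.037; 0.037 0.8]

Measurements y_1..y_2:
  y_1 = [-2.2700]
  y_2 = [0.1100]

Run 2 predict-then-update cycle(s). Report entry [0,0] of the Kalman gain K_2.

K[0,0] = -0.5501

step 1: x^-=[-0.9336, 2.1600]  P^-=[0.5487 0.2660; 0.2660 0.8700]  H_jac=[-0.3901 -0.1686]  S=[0.5832]  K=[-0.4439; -0.4294]  nu=[2.0344]  x^+=[-1.8367, 1.2864]  P^+=[0.4338 0.1548; 0.1548 0.7625]
step 2: x^-=[-1.4637, 1.2864]  P^-=[0.7977 0.3729; 0.3729 0.8325]  H_jac=[-0.3388 -0.3855]  S=[0.7526]  K=[-0.5501; -0.5942]  nu=[-2.3106]  x^+=[-0.1927, 2.6593]  P^+=[0.5700 0.1269; 0.1269 0.5667]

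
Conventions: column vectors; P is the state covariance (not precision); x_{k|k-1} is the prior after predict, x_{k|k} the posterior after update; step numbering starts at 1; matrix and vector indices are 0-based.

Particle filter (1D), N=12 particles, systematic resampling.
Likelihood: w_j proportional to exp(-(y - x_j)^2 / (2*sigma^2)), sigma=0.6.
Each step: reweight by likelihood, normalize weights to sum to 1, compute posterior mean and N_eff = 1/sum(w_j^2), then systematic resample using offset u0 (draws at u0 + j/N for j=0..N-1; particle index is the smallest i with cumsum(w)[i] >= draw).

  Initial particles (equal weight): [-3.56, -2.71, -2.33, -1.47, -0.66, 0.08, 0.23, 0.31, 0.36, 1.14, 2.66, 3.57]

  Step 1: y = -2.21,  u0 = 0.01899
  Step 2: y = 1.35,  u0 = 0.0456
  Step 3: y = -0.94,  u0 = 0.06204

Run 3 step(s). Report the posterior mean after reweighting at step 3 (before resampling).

post_mean = -1.4700

step 1: w=[0.0350, 0.3112, 0.4317, 0.2059, 0.0157, 0.0003, 0.0001, 0.0001, 0.0000, 0.0000, 0.0000, 0.0000]  mean=-2.2869  Neff=3.0574  idx=[0, 1, 1, 1, 2, 2, 2, 2, 2, 2, 3, 3]
step 2: w=[0.0000, 0.0000, 0.0000, 0.0000, 0.0002, 0.0002, 0.0002, 0.0002, 0.0002, 0.0002, 0.4994, 0.4994]  mean=-1.4711  Neff=2.0051  idx=[10, 10, 10, 10, 10, 10, 11, 11, 11, 11, 11, 11]
step 3: w=[0.0833, 0.0833, 0.0833, 0.0833, 0.0833, 0.0833, 0.0833, 0.0833, 0.0833, 0.0833, 0.0833, 0.0833]  mean=-1.4700  Neff=12.0000  idx=[0, 1, 2, 3, 4, 5, 6, 7, 8, 9, 10, 11]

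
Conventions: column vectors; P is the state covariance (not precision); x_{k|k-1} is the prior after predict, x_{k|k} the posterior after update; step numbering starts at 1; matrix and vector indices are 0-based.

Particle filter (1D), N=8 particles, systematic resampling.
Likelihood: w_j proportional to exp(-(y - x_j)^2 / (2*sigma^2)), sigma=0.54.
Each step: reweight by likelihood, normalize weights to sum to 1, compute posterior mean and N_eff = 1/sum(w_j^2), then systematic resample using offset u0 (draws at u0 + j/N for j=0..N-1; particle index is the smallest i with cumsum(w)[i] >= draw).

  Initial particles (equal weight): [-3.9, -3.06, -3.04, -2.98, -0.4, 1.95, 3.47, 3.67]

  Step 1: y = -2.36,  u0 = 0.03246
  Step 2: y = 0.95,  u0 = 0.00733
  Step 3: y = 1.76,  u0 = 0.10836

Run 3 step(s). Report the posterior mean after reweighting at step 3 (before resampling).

post_mean = -2.9967

step 1: w=[0.0121, 0.3040, 0.3187, 0.3643, 0.0010, 0.0000, 0.0000, 0.0000]  mean=-3.0320  Neff=3.0598  idx=[1, 1, 1, 2, 2, 3, 3, 3]
step 2: w=[0.0687, 0.0687, 0.0687, 0.0904, 0.0904, 0.2043, 0.2043, 0.2043]  mean=-3.0074  Neff=6.4208  idx=[0, 1, 3, 4, 5, 6, 6, 7]
step 3: w=[0.0510, 0.0510, 0.0709, 0.0709, 0.1891, 0.1891, 0.1891, 0.1891]  mean=-2.9967  Neff=6.3187  idx=[2, 3, 4, 5, 5, 6, 7, 7]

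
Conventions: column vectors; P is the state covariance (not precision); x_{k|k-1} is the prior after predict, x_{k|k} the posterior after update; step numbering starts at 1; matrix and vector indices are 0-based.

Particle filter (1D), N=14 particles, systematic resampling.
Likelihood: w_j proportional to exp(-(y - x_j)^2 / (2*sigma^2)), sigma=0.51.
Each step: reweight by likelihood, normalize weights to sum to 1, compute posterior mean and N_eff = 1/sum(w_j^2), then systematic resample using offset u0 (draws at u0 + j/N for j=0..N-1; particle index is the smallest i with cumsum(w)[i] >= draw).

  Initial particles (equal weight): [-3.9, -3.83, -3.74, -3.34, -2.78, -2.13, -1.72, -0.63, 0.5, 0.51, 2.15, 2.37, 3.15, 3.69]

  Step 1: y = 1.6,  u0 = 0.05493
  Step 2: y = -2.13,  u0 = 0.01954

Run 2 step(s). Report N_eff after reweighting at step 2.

step 1: w=[0.0000, 0.0000, 0.0000, 0.0000, 0.0000, 0.0000, 0.0000, 0.0001, 0.0897, 0.0936, 0.5135, 0.2938, 0.0091, 0.0002]  mean=1.9223  Neff=2.7253  idx=[8, 9, 10, 10, 10, 10, 10, 10, 10, 11, 11, 11, 11, 11]
step 2: w=[0.5253, 0.4747, 0.0000, 0.0000, 0.0000, 0.0000, 0.0000, 0.0000, 0.0000, 0.0000, 0.0000, 0.0000, 0.0000, 0.0000]  mean=0.5047  Neff=1.9949  idx=[0, 0, 0, 0, 0, 0, 0, 0, 1, 1, 1, 1, 1, 1]

N_eff = 1.9949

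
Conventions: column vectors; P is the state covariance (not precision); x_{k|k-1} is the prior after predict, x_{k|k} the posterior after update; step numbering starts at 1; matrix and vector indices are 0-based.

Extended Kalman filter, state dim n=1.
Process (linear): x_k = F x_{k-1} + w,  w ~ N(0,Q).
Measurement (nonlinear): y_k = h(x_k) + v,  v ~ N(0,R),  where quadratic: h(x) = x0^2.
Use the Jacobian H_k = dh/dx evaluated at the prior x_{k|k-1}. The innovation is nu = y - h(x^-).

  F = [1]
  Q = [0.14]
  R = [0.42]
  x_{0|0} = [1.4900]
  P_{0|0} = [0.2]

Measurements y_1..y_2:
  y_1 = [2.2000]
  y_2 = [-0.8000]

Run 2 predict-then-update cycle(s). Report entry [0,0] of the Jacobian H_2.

step 1: x^-=[1.4900]  P^-=[0.3400]  H_jac=[2.9800]  S=[3.4393]  K=[0.2946]  nu=[-0.0201]  x^+=[1.4841]  P^+=[0.0415]
step 2: x^-=[1.4841]  P^-=[0.1815]  H_jac=[2.9682]  S=[2.0192]  K=[0.2668]  nu=[-3.0025]  x^+=[0.6829]  P^+=[0.0378]

H_jac[0,0] = 2.9682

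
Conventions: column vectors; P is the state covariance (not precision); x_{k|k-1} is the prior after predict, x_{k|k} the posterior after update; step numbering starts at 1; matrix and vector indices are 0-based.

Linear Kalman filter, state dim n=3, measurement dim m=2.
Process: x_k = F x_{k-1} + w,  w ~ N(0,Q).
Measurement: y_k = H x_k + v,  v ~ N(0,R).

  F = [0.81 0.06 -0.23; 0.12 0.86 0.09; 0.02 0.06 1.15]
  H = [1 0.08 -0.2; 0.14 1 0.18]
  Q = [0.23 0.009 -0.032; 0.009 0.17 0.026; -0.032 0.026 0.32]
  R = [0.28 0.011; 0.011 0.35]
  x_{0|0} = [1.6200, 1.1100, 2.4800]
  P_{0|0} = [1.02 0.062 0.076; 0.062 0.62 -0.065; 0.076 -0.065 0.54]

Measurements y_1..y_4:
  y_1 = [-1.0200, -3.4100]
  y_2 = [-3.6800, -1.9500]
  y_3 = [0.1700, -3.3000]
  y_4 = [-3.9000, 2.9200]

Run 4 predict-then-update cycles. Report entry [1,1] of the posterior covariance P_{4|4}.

P_post[1,1] = 0.1574

step 1: x^-=[0.8084, 1.3722, 2.9510]  P^-=[0.9095 0.1885 -0.0861; 0.1885 0.6520 0.0638; -0.0861 0.0638 1.0315]  S=[1.2975 0.3191; 0.3191 1.1247]  K=[0.7097 0.0657; 0.0267 0.6058; -0.2938 0.2945]  nu=[-1.3480, -5.4266]  x^+=[-0.5049, -1.9514, 1.7491]  P^+=[0.2214 -0.0186 0.1022; -0.0186 0.2280 -0.0723; 0.1022 -0.0723 0.8771]
step 2: x^-=[-0.9284, -1.5813, 1.8842]  P^-=[0.3846 0.0296 -0.1698; 0.0296 0.3361 0.0710; -0.1698 0.0710 1.4756]  S=[0.7961 0.0296; 0.0296 0.7667]  K=[0.5269 0.0487; 0.0361 0.4590; -0.5928 0.4308]  nu=[-2.2483, -0.5778]  x^+=[-2.1411, -1.9277, 2.9681]  P^+=[0.1602 -0.0099 0.0569; -0.0099 0.1725 -0.0560; 0.0569 -0.0560 1.0686]
step 3: x^-=[-2.5326, -1.6476, 3.2549]  P^-=[0.3717 0.0178 -0.2622; 0.0178 0.2991 0.0979; -0.2622 0.0979 1.7287]  S=[0.8273 -0.0153; -0.0153 0.7394]  K=[0.5151 0.0413; 0.0348 0.4324; -0.7163 0.4887]  nu=[3.4854, -1.8837]  x^+=[-0.8150, -2.3410, -0.1625]  P^+=[0.1515 -0.0068 0.0315; -0.0068 0.1603 -0.0423; 0.0315 -0.0423 1.1168]
step 4: x^-=[-0.7632, -2.1257, -0.3436]  P^-=[0.3778 0.0137 -0.2978; 0.0137 0.2925 0.1124; -0.2978 0.1124 1.7932]  S=[0.8491 -0.0296; -0.0296 0.7373]  K=[0.5177 0.0383; 0.0321 0.4281; -0.7449 0.5039]  nu=[-3.0354, 5.2144]  x^+=[-2.1348, 0.0090, 4.5449]  P^+=[0.1503 -0.0059 0.0223; -0.0059 0.1574 -0.0352; 0.0223 -0.0352 1.1127]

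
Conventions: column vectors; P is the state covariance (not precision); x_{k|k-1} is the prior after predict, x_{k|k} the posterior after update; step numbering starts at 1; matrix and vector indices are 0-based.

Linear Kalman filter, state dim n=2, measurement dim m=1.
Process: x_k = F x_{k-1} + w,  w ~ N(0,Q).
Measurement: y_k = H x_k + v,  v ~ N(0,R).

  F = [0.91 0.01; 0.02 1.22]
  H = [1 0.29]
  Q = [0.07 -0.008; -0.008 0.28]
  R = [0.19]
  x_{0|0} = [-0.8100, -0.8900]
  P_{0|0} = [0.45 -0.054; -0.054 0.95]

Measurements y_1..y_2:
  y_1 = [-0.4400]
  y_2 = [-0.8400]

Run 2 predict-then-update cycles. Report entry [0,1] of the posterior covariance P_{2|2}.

step 1: x^-=[-0.7460, -1.1020]  P^-=[0.4418 -0.0482; -0.0482 1.6915]  S=[0.7461]  K=[0.5734; 0.5929]  nu=[0.6256]  x^+=[-0.3873, -0.7311]  P^+=[0.1965 -0.3018; -0.3018 1.4292]
step 2: x^-=[-0.3598, -0.8997]  P^-=[0.2273 -0.3221; -0.3221 2.3926]  S=[0.4317]  K=[0.3102; 0.8610]  nu=[-0.2193]  x^+=[-0.4278, -1.0885]  P^+=[0.1858 -0.4374; -0.4374 2.0726]

P_post[0,1] = -0.4374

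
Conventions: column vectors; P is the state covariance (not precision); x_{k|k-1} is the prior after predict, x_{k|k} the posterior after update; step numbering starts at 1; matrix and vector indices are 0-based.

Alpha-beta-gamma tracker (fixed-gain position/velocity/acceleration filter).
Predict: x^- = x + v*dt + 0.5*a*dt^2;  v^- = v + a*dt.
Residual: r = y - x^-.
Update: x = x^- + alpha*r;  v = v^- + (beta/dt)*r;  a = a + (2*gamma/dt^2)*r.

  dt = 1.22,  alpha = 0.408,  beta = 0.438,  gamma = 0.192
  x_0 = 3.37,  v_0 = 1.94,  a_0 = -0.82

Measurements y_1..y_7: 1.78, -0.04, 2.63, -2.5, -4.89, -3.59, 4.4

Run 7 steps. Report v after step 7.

v_post = 6.3918

step 1: x_pred=5.1266  r=-3.3466  x^+=3.7612  v^+=-0.2619  a^+=-1.6834
step 2: x_pred=2.1889  r=-2.2289  x^+=1.2795  v^+=-3.1158  a^+=-2.2584
step 3: x_pred=-4.2025  r=6.8325  x^+=-1.4149  v^+=-3.4181  a^+=-0.4957
step 4: x_pred=-5.9539  r=3.4539  x^+=-4.5447  v^+=-2.7829  a^+=0.3954
step 5: x_pred=-7.6455  r=2.7555  x^+=-6.5213  v^+=-1.3112  a^+=1.1063
step 6: x_pred=-7.2976  r=3.7076  x^+=-5.7849  v^+=1.3696  a^+=2.0629
step 7: x_pred=-2.5788  r=6.9788  x^+=0.2685  v^+=6.3918  a^+=3.8634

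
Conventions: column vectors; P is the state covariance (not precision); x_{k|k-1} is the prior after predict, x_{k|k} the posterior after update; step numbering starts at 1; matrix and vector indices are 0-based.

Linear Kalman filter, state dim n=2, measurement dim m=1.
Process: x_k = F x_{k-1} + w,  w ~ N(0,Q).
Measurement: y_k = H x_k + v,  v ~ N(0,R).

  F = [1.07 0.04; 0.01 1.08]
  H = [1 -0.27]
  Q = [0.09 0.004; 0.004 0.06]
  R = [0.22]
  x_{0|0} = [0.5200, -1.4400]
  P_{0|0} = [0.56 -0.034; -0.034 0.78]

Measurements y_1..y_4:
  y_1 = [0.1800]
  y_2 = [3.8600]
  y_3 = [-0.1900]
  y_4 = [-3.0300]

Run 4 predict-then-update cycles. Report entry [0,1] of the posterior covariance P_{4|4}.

P_post[0,1] = 0.4725

step 1: x^-=[0.4988, -1.5500]  P^-=[0.7295 0.0044; 0.0044 0.9691]  S=[1.0178]  K=[0.7156; -0.2528]  nu=[-0.7373]  x^+=[-0.0288, -1.3636]  P^+=[0.2083 0.1885; 0.1885 0.9041]
step 2: x^-=[-0.0854, -1.4730]  P^-=[0.3461 0.2632; 0.2632 1.1186]  S=[0.5055]  K=[0.5441; -0.0768]  nu=[3.5477]  x^+=[1.8448, -1.7456]  P^+=[0.1965 0.2843; 0.2843 1.1156]
step 3: x^-=[1.9041, -1.8668]  P^-=[0.3410 0.3830; 0.3830 1.3674]  S=[0.4539]  K=[0.5235; 0.0303]  nu=[-2.5981]  x^+=[0.5439, -1.9456]  P^+=[0.2166 0.3758; 0.3758 1.3670]
step 4: x^-=[0.5041, -2.0958]  P^-=[0.3724 0.4998; 0.4998 1.6626]  S=[0.4437]  K=[0.5351; 0.1146]  nu=[-4.1000]  x^+=[-1.6899, -2.5656]  P^+=[0.2453 0.4725; 0.4725 1.6568]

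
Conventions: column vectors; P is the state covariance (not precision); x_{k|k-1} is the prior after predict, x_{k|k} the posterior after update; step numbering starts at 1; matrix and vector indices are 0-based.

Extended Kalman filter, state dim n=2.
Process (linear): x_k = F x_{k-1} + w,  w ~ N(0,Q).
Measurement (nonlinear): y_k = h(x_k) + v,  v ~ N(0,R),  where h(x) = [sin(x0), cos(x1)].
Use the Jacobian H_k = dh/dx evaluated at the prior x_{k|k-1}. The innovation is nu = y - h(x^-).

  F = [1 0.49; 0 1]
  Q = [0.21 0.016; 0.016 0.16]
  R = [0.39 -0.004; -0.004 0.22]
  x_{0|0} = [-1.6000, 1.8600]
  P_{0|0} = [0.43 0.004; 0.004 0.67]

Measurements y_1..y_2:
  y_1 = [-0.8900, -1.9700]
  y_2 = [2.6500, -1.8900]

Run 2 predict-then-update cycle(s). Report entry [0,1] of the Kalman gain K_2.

step 1: x^-=[-0.6886, 1.8600]  P^-=[0.8048 0.3483; 0.3483 0.8300]  H_jac=[0.7721 0.0000; 0.0000 -0.9585]  S=[0.8698 -0.2618; -0.2618 0.9825]  K=[0.6655 -0.1625; 0.0712 -0.7907]  nu=[-0.2545, -1.6848]  x^+=[-0.5843, 3.1741]  P^+=[0.3370 0.0401; 0.0401 0.1818]
step 2: x^-=[0.9710, 3.1741]  P^-=[0.6299 0.1451; 0.1451 0.3418]  H_jac=[0.5644 0.0000; 0.0000 0.0325]  S=[0.5907 -0.0013; -0.0013 0.2204]  K=[0.6020 0.0251; 0.1388 0.0513]  nu=[1.8245, -0.8905]  x^+=[2.0470, 3.3817]  P^+=[0.4158 0.0956; 0.0956 0.3299]

K[0,1] = 0.0251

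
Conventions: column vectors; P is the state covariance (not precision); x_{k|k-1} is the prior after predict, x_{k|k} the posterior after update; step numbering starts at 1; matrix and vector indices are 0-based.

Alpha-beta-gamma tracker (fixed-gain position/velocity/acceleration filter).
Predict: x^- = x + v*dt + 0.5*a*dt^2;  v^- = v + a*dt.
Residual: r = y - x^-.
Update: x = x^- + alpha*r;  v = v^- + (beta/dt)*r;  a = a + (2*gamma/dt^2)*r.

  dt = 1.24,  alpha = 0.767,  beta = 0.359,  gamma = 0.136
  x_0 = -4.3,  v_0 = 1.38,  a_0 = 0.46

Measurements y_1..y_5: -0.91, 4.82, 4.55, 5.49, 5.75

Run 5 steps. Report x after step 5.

x_post = 6.5753

step 1: x_pred=-2.2352  r=1.3252  x^+=-1.2188  v^+=2.3341  a^+=0.6944
step 2: x_pred=2.2093  r=2.6107  x^+=4.2117  v^+=3.9510  a^+=1.1562
step 3: x_pred=9.9998  r=-5.4498  x^+=5.8198  v^+=3.8069  a^+=0.1922
step 4: x_pred=10.6881  r=-5.1981  x^+=6.7012  v^+=2.5403  a^+=-0.7274
step 5: x_pred=9.2919  r=-3.5419  x^+=6.5753  v^+=0.6129  a^+=-1.3539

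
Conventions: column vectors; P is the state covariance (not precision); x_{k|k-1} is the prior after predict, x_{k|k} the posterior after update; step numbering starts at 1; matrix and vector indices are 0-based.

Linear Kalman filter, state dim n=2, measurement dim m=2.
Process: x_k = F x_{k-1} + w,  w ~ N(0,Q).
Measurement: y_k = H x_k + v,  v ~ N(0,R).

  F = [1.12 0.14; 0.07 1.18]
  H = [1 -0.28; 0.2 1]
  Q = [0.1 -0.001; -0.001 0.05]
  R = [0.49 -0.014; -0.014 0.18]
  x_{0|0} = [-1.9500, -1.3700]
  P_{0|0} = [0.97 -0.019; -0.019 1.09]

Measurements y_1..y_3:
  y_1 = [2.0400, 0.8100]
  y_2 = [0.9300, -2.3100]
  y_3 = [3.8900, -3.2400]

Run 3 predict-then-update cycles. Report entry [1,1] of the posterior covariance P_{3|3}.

P_post[1,1] = 0.0942

step 1: x^-=[-2.3758, -1.7531]  P^-=[1.3322 0.2298; 0.2298 1.5693]  S=[1.8165 0.0300; 0.0300 1.8945]  K=[0.6938 0.2510; -0.1295 0.8547]  nu=[3.9249, 3.0383]  x^+=[1.1098, 0.3353]  P^+=[0.3280 -0.0301; -0.0301 0.1617]
step 2: x^-=[1.2899, 0.4734]  P^-=[0.5052 0.0113; 0.0113 0.2717]  S=[1.0102 0.0216; 0.0216 0.4765]  K=[0.4924 0.2134; -0.0765 0.5785]  nu=[-0.2274, -3.0414]  x^+=[0.5289, -1.2688]  P^+=[0.2340 -0.0153; -0.0153 0.1083]
step 3: x^-=[0.4147, -1.4601]  P^-=[0.3909 0.0149; 0.0149 0.1994]  S=[0.8882 0.0224; 0.0224 0.4010]  K=[0.4301 0.2081; -0.0589 0.5080]  nu=[3.0664, -1.8628]  x^+=[1.3462, -2.5870]  P^+=[0.2052 -0.0096; -0.0096 0.0942]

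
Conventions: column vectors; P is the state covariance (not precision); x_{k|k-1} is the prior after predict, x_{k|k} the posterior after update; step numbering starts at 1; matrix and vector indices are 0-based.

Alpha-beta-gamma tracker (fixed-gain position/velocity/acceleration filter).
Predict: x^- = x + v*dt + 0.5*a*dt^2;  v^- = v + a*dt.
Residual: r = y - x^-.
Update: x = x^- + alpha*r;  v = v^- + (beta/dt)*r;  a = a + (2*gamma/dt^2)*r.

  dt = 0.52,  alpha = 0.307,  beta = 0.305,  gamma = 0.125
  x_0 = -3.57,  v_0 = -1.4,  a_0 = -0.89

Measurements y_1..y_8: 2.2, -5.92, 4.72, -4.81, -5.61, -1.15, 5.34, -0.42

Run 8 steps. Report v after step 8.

step 1: x_pred=-4.4183  r=6.6183  x^+=-2.3865  v^+=2.0191  a^+=5.2290
step 2: x_pred=-0.6296  r=-5.2904  x^+=-2.2538  v^+=1.6352  a^+=0.3377
step 3: x_pred=-1.3578  r=6.0778  x^+=0.5081  v^+=5.3757  a^+=5.9570
step 4: x_pred=4.1088  r=-8.9188  x^+=1.3707  v^+=3.2421  a^+=-2.2889
step 5: x_pred=2.7472  r=-8.3572  x^+=0.1815  v^+=-2.8500  a^+=-10.0156
step 6: x_pred=-2.6546  r=1.5046  x^+=-2.1927  v^+=-7.1756  a^+=-8.6245
step 7: x_pred=-7.0900  r=12.4300  x^+=-3.2740  v^+=-4.3697  a^+=2.8677
step 8: x_pred=-5.1585  r=4.7385  x^+=-3.7038  v^+=-0.0991  a^+=7.2487

v_post = -0.0991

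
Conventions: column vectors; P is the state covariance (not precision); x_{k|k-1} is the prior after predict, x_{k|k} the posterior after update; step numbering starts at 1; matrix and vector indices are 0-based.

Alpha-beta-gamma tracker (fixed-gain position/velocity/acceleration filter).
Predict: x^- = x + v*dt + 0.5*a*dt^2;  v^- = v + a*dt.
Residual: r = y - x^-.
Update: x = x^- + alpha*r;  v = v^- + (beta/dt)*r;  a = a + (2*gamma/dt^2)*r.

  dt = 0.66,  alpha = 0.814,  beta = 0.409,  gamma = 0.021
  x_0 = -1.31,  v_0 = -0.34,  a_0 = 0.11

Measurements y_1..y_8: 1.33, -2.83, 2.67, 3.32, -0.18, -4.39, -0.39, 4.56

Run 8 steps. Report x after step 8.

x_post = 3.3995

step 1: x_pred=-1.5104  r=2.8404  x^+=0.8017  v^+=1.4928  a^+=0.3839
step 2: x_pred=1.8705  r=-4.7005  x^+=-1.9557  v^+=-1.1667  a^+=-0.0693
step 3: x_pred=-2.7409  r=5.4109  x^+=1.6636  v^+=2.1406  a^+=0.4524
step 4: x_pred=3.1749  r=0.1451  x^+=3.2930  v^+=2.5291  a^+=0.4664
step 5: x_pred=5.0638  r=-5.2438  x^+=0.7953  v^+=-0.4127  a^+=-0.0392
step 6: x_pred=0.5144  r=-4.9044  x^+=-3.4778  v^+=-3.4778  a^+=-0.5121
step 7: x_pred=-5.8847  r=5.4947  x^+=-1.4120  v^+=-0.4108  a^+=0.0177
step 8: x_pred=-1.6793  r=6.2393  x^+=3.3995  v^+=3.4673  a^+=0.6193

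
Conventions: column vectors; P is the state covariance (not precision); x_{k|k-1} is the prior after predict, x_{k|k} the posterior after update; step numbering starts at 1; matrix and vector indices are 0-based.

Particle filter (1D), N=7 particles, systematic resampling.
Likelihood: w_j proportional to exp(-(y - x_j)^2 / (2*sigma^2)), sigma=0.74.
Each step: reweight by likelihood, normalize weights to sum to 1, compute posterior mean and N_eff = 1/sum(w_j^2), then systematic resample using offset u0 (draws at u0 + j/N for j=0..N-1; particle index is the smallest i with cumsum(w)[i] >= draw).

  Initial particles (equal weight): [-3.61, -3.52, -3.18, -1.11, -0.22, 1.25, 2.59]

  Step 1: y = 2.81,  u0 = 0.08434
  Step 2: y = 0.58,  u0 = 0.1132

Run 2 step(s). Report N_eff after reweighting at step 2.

N_eff = 1.4904

step 1: w=[0.0000, 0.0000, 0.0000, 0.0000, 0.0002, 0.1017, 0.8981]  mean=2.4531  Neff=1.2242  idx=[5, 6, 6, 6, 6, 6, 6]
step 2: w=[0.8157, 0.0307, 0.0307, 0.0307, 0.0307, 0.0307, 0.0307]  mean=1.4970  Neff=1.4904  idx=[0, 0, 0, 0, 0, 1, 6]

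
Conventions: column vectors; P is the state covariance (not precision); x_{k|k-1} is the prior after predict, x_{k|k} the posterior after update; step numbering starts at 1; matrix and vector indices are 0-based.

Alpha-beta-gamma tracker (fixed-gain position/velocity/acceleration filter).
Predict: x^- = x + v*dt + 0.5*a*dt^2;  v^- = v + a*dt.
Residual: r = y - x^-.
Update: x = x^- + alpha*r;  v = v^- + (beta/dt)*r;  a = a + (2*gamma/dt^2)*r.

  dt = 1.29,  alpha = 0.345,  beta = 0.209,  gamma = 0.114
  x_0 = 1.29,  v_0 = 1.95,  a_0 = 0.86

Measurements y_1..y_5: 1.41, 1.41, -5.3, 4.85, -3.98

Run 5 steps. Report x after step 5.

step 1: x_pred=4.5211  r=-3.1111  x^+=3.4477  v^+=2.5554  a^+=0.4338
step 2: x_pred=7.1051  r=-5.6951  x^+=5.1403  v^+=2.1922  a^+=-0.3465
step 3: x_pred=7.6799  r=-12.9799  x^+=3.2018  v^+=-0.3578  a^+=-2.1249
step 4: x_pred=0.9723  r=3.8777  x^+=2.3101  v^+=-2.4707  a^+=-1.5936
step 5: x_pred=-2.2030  r=-1.7770  x^+=-2.8161  v^+=-4.8143  a^+=-1.8371

x_post = -2.8161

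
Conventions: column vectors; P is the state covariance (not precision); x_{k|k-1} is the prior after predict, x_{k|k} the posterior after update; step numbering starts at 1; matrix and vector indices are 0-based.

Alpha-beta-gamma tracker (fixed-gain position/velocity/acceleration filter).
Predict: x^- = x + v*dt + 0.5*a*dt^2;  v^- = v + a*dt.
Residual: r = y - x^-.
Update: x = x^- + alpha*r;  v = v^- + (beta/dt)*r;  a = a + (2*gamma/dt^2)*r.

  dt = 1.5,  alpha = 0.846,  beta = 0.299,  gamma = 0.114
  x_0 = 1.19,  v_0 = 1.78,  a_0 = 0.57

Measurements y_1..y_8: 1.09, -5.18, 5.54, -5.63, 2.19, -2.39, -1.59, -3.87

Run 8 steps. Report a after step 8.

step 1: x_pred=4.5012  r=-3.4112  x^+=1.6153  v^+=1.9550  a^+=0.2243
step 2: x_pred=4.8002  r=-9.9802  x^+=-3.6430  v^+=0.3021  a^+=-0.7870
step 3: x_pred=-4.0752  r=9.6152  x^+=4.0593  v^+=1.0383  a^+=0.1873
step 4: x_pred=5.8274  r=-11.4574  x^+=-3.8656  v^+=-0.9646  a^+=-0.9737
step 5: x_pred=-6.4078  r=8.5978  x^+=0.8659  v^+=-0.7113  a^+=-0.1024
step 6: x_pred=-0.3162  r=-2.0738  x^+=-2.0706  v^+=-1.2783  a^+=-0.3126
step 7: x_pred=-4.3397  r=2.7497  x^+=-2.0135  v^+=-1.1990  a^+=-0.0339
step 8: x_pred=-3.8502  r=-0.0198  x^+=-3.8670  v^+=-1.2539  a^+=-0.0359

a_post = -0.0359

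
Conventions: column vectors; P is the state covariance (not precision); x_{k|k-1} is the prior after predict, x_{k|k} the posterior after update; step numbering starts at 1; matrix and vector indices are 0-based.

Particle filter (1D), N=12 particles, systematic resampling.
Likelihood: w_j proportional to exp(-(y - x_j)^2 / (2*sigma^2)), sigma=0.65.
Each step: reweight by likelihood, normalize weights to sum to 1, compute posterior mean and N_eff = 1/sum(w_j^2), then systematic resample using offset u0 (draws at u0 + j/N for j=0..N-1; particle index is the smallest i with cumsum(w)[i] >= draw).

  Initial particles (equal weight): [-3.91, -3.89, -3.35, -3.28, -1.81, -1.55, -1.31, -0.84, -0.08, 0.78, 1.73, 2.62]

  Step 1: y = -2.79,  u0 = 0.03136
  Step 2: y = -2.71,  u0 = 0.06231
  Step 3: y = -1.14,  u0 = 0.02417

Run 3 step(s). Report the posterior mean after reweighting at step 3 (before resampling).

step 1: w=[0.0915, 0.0964, 0.2785, 0.3038, 0.1295, 0.0654, 0.0302, 0.0045, 0.0001, 0.0000, 0.0000, 0.0000]  mean=-3.0416  Neff=4.7721  idx=[0, 1, 2, 2, 2, 2, 3, 3, 3, 4, 4, 5]
step 2: w=[0.0311, 0.0329, 0.1053, 0.1053, 0.1053, 0.1053, 0.1164, 0.1164, 0.1164, 0.0655, 0.0655, 0.0348]  mean=-3.0963  Neff=10.3312  idx=[1, 2, 3, 4, 5, 5, 6, 7, 8, 8, 9, 11]
step 3: w=[0.0001, 0.0021, 0.0021, 0.0021, 0.0021, 0.0021, 0.0031, 0.0031, 0.0031, 0.0031, 0.4080, 0.5689]  mean=-1.6969  Neff=2.0402  idx=[10, 10, 10, 10, 10, 11, 11, 11, 11, 11, 11, 11]

post_mean = -1.6969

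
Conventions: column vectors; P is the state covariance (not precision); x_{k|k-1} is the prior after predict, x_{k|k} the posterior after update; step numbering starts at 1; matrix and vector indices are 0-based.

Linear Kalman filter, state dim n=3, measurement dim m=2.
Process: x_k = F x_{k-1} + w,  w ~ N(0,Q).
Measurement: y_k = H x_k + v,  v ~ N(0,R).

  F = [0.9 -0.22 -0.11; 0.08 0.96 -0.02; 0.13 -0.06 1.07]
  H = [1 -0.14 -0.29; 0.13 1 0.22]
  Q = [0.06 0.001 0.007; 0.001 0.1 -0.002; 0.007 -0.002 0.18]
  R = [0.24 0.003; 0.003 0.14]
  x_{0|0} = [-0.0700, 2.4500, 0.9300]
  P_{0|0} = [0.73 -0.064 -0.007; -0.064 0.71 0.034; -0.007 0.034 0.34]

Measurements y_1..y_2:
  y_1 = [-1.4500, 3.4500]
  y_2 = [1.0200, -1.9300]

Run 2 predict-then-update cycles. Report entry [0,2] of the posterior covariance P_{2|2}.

P_post[0,2] = 0.1586

step 1: x^-=[-0.7043, 2.3278, 0.8390]  P^-=[0.7182 -0.1531 0.0526; -0.1531 0.7480 -0.0159; 0.0526 -0.0159 0.5788]  S=[1.0325 -0.1809; -0.1809 0.8844]  K=[0.7177 0.0924; -0.1054 0.7978; -0.0892 0.1155]  nu=[-0.1765, 1.0292]  x^+=[-0.7359, 3.1675, 0.9736]  P^+=[0.2028 -0.0383 0.1228; -0.0383 0.1432 -0.1222; 0.1228 -0.1222 0.5551]
step 2: x^-=[-1.4663, 2.9624, 0.7561]  P^-=[0.2228 -0.0368 0.1149; -0.0368 0.2319 -0.1401; 0.1149 -0.1401 0.8699]  S=[0.4728 -0.0262; -0.0262 0.3532]  K=[0.4162 0.0804; -0.0298 0.5537; -0.2396 0.1698]  nu=[3.1203, -4.8681]  x^+=[-0.5591, 0.1739, -0.8182]  P^+=[0.1404 -0.0406 0.1586; -0.0406 0.1224 -0.1803; 0.1586 -0.1803 0.8305]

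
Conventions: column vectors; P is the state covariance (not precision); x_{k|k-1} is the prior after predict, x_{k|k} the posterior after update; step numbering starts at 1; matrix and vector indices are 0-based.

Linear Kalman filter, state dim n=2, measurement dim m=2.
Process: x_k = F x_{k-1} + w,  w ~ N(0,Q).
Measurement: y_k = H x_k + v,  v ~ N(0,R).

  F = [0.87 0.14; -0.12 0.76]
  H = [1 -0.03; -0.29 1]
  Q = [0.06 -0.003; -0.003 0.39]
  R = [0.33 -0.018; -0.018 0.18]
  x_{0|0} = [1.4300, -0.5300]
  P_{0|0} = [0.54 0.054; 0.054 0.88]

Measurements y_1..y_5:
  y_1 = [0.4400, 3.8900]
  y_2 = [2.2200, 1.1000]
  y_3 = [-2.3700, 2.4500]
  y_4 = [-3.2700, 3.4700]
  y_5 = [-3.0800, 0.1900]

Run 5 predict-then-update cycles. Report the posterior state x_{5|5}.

step 1: x^-=[1.1699, -0.5744]  P^-=[0.4991 0.0691; 0.0691 0.8962]  S=[0.8258 -0.1200; -0.1200 1.0781]  K=[0.6014 -0.0033; 0.1719 0.8318]  nu=[-0.7471, 4.8037]  x^+=[0.7048, 3.2929]  P^+=[0.1999 0.0466; 0.0466 0.1601]
step 2: x^-=[1.0742, 2.4181]  P^-=[0.2258 0.0232; 0.0232 0.4769]  S=[0.5548 -0.0744; -0.0744 0.6624]  K=[0.4032 -0.0186; 0.1129 0.7224]  nu=[1.2184, -1.0065]  x^+=[1.5842, 1.8284]  P^+=[0.1343 0.0283; 0.0283 0.1362]
step 3: x^-=[1.6342, 1.1995]  P^-=[0.1712 0.0157; 0.0157 0.4654]  S=[0.5007 -0.0657; -0.0657 0.6507]  K=[0.3386 -0.0179; 0.0978 0.7182]  nu=[-3.9682, 1.7244]  x^+=[0.2596, 2.0497]  P^+=[0.1128 0.0234; 0.0234 0.1343]
step 4: x^-=[0.5128, 1.5266]  P^-=[0.1537 0.0146; 0.0146 0.4649]  S=[0.4832 -0.0618; -0.0618 0.6494]  K=[0.3151 -0.0162; 0.0932 0.7183]  nu=[-3.7370, 2.0921]  x^+=[-0.6985, 2.6811]  P^+=[0.1049 0.0218; 0.0218 0.1339]
step 5: x^-=[-0.2323, 2.1215]  P^-=[0.1474 0.0144; 0.0144 0.4649]  S=[0.4769 -0.0602; -0.0602 0.6490]  K=[0.3061 -0.0153; 0.0916 0.7184]  nu=[-2.7841, -1.9988]  x^+=[-1.0540, 0.4305]  P^+=[0.1019 0.0213; 0.0213 0.1338]

x_post = [-1.0540, 0.4305]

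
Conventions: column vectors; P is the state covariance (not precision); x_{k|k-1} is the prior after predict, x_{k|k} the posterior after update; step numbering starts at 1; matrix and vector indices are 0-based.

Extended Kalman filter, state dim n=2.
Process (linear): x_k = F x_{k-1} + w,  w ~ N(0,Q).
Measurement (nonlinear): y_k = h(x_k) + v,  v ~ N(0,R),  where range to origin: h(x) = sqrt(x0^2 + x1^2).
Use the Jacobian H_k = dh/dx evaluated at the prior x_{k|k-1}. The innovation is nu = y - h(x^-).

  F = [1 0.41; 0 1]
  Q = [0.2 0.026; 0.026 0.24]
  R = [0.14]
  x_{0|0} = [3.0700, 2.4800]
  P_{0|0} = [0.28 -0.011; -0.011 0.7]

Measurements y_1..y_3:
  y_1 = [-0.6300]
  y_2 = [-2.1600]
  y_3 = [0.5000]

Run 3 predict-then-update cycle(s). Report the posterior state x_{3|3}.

step 1: x^-=[4.0868, 2.4800]  P^-=[0.5887 0.3020; 0.3020 0.9400]  H_jac=[0.8549 0.5188]  S=[1.0911]  K=[0.6048; 0.6836]  nu=[-5.4104]  x^+=[0.8145, -1.2184]  P^+=[0.1895 -0.1491; -0.1491 0.4302]
step 2: x^-=[0.3149, -1.2184]  P^-=[0.3396 0.0533; 0.0533 0.6702]  H_jac=[0.2503 -0.9682]  S=[0.7636]  K=[0.0437; -0.8322]  nu=[-3.4184]  x^+=[0.1654, 1.6264]  P^+=[0.3381 0.0811; 0.0811 0.1413]
step 3: x^-=[0.8322, 1.6264]  P^-=[0.6283 0.1650; 0.1650 0.3813]  H_jac=[0.4555 0.8902]  S=[0.7064]  K=[0.6131; 0.5869]  nu=[-1.3270]  x^+=[0.0186, 0.8476]  P^+=[0.3628 -0.0892; -0.0892 0.1380]

x_post = [0.0186, 0.8476]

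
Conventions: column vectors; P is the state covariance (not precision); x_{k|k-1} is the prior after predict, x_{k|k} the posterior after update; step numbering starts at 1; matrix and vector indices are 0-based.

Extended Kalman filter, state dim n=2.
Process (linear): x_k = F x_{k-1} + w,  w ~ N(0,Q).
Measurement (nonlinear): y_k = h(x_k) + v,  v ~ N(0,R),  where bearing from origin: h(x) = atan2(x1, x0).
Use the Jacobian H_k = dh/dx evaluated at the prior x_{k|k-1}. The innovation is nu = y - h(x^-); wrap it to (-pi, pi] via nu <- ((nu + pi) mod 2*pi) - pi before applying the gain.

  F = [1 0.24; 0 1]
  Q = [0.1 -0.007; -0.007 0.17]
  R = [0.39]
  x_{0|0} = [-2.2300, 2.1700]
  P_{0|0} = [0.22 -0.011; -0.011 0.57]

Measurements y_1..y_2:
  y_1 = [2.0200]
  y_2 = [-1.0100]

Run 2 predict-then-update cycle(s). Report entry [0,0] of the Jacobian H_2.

step 1: x^-=[-1.7092, 2.1700]  P^-=[0.3476 0.1188; 0.1188 0.7400]  H_jac=[-0.2844 -0.2240]  S=[0.4704]  K=[-0.2667; -0.4242]  nu=[-0.2180]  x^+=[-1.6511, 2.2625]  P^+=[0.3141 0.0656; 0.0656 0.6553]
step 2: x^-=[-1.1081, 2.2625]  P^-=[0.4833 0.2159; 0.2159 0.8253]  H_jac=[-0.3565 -0.1746]  S=[0.5035]  K=[-0.4171; -0.4391]  nu=[-3.0362]  x^+=[0.1583, 3.5956]  P^+=[0.3957 0.1237; 0.1237 0.7283]

H_jac[0,0] = -0.3565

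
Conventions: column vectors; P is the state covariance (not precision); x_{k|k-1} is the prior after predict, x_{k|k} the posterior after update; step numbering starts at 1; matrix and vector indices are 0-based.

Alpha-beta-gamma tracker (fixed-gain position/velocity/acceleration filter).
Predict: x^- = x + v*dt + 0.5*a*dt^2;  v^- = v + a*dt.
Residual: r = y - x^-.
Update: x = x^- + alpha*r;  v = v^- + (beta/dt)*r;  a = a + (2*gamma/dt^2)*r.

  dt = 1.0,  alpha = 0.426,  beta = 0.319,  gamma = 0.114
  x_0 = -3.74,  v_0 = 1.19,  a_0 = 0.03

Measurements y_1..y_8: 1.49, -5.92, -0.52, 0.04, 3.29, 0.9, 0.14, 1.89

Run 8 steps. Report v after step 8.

v_post = 0.4332

step 1: x_pred=-2.5350  r=4.0250  x^+=-0.8204  v^+=2.5040  a^+=0.9477
step 2: x_pred=2.1575  r=-8.0775  x^+=-1.2835  v^+=0.8750  a^+=-0.8940
step 3: x_pred=-0.8556  r=0.3356  x^+=-0.7126  v^+=0.0880  a^+=-0.8175
step 4: x_pred=-1.0333  r=1.0733  x^+=-0.5761  v^+=-0.3870  a^+=-0.5727
step 5: x_pred=-1.2495  r=4.5395  x^+=0.6843  v^+=0.4883  a^+=0.4623
step 6: x_pred=1.4038  r=-0.5038  x^+=1.1892  v^+=0.7899  a^+=0.3474
step 7: x_pred=2.1527  r=-2.0127  x^+=1.2953  v^+=0.4952  a^+=-0.1115
step 8: x_pred=1.7348  r=0.1552  x^+=1.8009  v^+=0.4332  a^+=-0.0761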